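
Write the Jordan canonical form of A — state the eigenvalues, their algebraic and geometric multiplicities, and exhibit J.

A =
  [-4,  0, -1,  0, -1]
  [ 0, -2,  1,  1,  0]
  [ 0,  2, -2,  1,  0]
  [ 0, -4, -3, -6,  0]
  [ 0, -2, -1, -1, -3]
J_1(-4) ⊕ J_1(-4) ⊕ J_2(-3) ⊕ J_1(-3)

The characteristic polynomial is
  det(x·I − A) = x^5 + 17*x^4 + 115*x^3 + 387*x^2 + 648*x + 432 = (x + 3)^3*(x + 4)^2

Eigenvalues and multiplicities (the geometric multiplicity of λ is n − rank(A − λI), which equals the number of Jordan blocks for λ):
  λ = -4: algebraic multiplicity = 2, geometric multiplicity = 2
  λ = -3: algebraic multiplicity = 3, geometric multiplicity = 2

Determining the block sizes for each eigenvalue:
  λ = -4: gm = am = 2, so every block has size 1 → block sizes [1, 1]
  λ = -3: 2 blocks summing to 3 forces exactly one block of size 2 and the rest size 1 → block sizes [2, 1]

Assembling the blocks gives a Jordan form
J =
  [-4,  0,  0,  0,  0]
  [ 0, -4,  0,  0,  0]
  [ 0,  0, -3,  1,  0]
  [ 0,  0,  0, -3,  0]
  [ 0,  0,  0,  0, -3]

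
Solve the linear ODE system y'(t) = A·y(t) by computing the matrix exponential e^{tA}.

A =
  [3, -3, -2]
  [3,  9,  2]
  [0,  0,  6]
e^{tA} =
  [-3*t*exp(6*t) + exp(6*t), -3*t*exp(6*t), -2*t*exp(6*t)]
  [3*t*exp(6*t), 3*t*exp(6*t) + exp(6*t), 2*t*exp(6*t)]
  [0, 0, exp(6*t)]

Strategy: write A = P · J · P⁻¹ where J is a Jordan canonical form, so e^{tA} = P · e^{tJ} · P⁻¹, and e^{tJ} can be computed block-by-block.

A has Jordan form
J =
  [6, 1, 0]
  [0, 6, 0]
  [0, 0, 6]
(up to reordering of blocks).

Per-block formulas:
  For a 1×1 block at λ = 6: exp(t · [6]) = [e^(6t)].
  For a 2×2 Jordan block J_2(6): exp(t · J_2(6)) = e^(6t)·(I + t·N), where N is the 2×2 nilpotent shift.

After assembling e^{tJ} and conjugating by P, we get:

e^{tA} =
  [-3*t*exp(6*t) + exp(6*t), -3*t*exp(6*t), -2*t*exp(6*t)]
  [3*t*exp(6*t), 3*t*exp(6*t) + exp(6*t), 2*t*exp(6*t)]
  [0, 0, exp(6*t)]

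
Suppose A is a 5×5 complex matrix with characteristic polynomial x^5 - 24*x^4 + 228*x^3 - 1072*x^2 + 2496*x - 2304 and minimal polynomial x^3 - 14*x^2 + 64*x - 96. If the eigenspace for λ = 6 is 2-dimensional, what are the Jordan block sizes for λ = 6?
Block sizes for λ = 6: [1, 1]

Step 1 — from the characteristic polynomial, algebraic multiplicity of λ = 6 is 2. From dim ker(A − (6)·I) = 2, there are exactly 2 Jordan blocks for λ = 6.
Step 2 — from the minimal polynomial, the factor (x − 6) tells us the largest block for λ = 6 has size 1.
Step 3 — with total size 2, 2 blocks, and largest block 1, the block sizes (in nonincreasing order) are [1, 1].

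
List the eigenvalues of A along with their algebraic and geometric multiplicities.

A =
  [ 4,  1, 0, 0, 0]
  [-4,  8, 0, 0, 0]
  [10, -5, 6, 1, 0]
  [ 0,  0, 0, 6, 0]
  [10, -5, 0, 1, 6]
λ = 6: alg = 5, geom = 3

Step 1 — factor the characteristic polynomial to read off the algebraic multiplicities:
  χ_A(x) = (x - 6)^5

Step 2 — compute geometric multiplicities via the rank-nullity identity g(λ) = n − rank(A − λI):
  rank(A − (6)·I) = 2, so dim ker(A − (6)·I) = n − 2 = 3

Summary:
  λ = 6: algebraic multiplicity = 5, geometric multiplicity = 3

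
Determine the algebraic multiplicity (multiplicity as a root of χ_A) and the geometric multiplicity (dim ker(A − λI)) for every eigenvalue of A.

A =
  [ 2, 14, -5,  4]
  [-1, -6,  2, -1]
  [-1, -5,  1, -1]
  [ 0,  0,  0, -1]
λ = -1: alg = 4, geom = 2

Step 1 — factor the characteristic polynomial to read off the algebraic multiplicities:
  χ_A(x) = (x + 1)^4

Step 2 — compute geometric multiplicities via the rank-nullity identity g(λ) = n − rank(A − λI):
  rank(A − (-1)·I) = 2, so dim ker(A − (-1)·I) = n − 2 = 2

Summary:
  λ = -1: algebraic multiplicity = 4, geometric multiplicity = 2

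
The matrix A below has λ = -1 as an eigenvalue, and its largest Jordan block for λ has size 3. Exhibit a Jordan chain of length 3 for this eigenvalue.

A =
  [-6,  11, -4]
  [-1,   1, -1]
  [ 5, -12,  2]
A Jordan chain for λ = -1 of length 3:
v_1 = (-6, -2, 2)ᵀ
v_2 = (-5, -1, 5)ᵀ
v_3 = (1, 0, 0)ᵀ

Let N = A − (-1)·I. We want v_3 with N^3 v_3 = 0 but N^2 v_3 ≠ 0; then v_{j-1} := N · v_j for j = 3, …, 2.

Pick v_3 = (1, 0, 0)ᵀ.
Then v_2 = N · v_3 = (-5, -1, 5)ᵀ.
Then v_1 = N · v_2 = (-6, -2, 2)ᵀ.

Sanity check: (A − (-1)·I) v_1 = (0, 0, 0)ᵀ = 0. ✓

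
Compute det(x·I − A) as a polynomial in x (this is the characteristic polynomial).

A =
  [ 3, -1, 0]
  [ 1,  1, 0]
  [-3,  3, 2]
x^3 - 6*x^2 + 12*x - 8

Expanding det(x·I − A) (e.g. by cofactor expansion or by noting that A is similar to its Jordan form J, which has the same characteristic polynomial as A) gives
  χ_A(x) = x^3 - 6*x^2 + 12*x - 8
which factors as (x - 2)^3. The eigenvalues (with algebraic multiplicities) are λ = 2 with multiplicity 3.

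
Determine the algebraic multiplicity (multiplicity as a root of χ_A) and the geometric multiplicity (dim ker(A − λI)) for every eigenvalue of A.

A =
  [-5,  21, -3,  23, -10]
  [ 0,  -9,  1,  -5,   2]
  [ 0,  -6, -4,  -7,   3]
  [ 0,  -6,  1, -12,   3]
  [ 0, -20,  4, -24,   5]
λ = -5: alg = 5, geom = 2

Step 1 — factor the characteristic polynomial to read off the algebraic multiplicities:
  χ_A(x) = (x + 5)^5

Step 2 — compute geometric multiplicities via the rank-nullity identity g(λ) = n − rank(A − λI):
  rank(A − (-5)·I) = 3, so dim ker(A − (-5)·I) = n − 3 = 2

Summary:
  λ = -5: algebraic multiplicity = 5, geometric multiplicity = 2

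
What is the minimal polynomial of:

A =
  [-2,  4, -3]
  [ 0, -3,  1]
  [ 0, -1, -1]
x^3 + 6*x^2 + 12*x + 8

The characteristic polynomial is χ_A(x) = (x + 2)^3, so the eigenvalues are known. The minimal polynomial is
  m_A(x) = Π_λ (x − λ)^{k_λ}
where k_λ is the size of the *largest* Jordan block for λ (equivalently, the smallest k with (A − λI)^k v = 0 for every generalised eigenvector v of λ).

  λ = -2: largest Jordan block has size 3, contributing (x + 2)^3

So m_A(x) = (x + 2)^3 = x^3 + 6*x^2 + 12*x + 8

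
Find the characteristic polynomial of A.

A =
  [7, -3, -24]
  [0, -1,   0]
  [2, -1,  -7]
x^3 + x^2 - x - 1

Expanding det(x·I − A) (e.g. by cofactor expansion or by noting that A is similar to its Jordan form J, which has the same characteristic polynomial as A) gives
  χ_A(x) = x^3 + x^2 - x - 1
which factors as (x - 1)*(x + 1)^2. The eigenvalues (with algebraic multiplicities) are λ = -1 with multiplicity 2, λ = 1 with multiplicity 1.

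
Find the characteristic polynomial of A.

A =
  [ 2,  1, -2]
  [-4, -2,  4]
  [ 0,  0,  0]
x^3

Expanding det(x·I − A) (e.g. by cofactor expansion or by noting that A is similar to its Jordan form J, which has the same characteristic polynomial as A) gives
  χ_A(x) = x^3
which factors as x^3. The eigenvalues (with algebraic multiplicities) are λ = 0 with multiplicity 3.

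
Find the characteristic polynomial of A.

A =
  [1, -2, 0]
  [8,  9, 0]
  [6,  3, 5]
x^3 - 15*x^2 + 75*x - 125

Expanding det(x·I − A) (e.g. by cofactor expansion or by noting that A is similar to its Jordan form J, which has the same characteristic polynomial as A) gives
  χ_A(x) = x^3 - 15*x^2 + 75*x - 125
which factors as (x - 5)^3. The eigenvalues (with algebraic multiplicities) are λ = 5 with multiplicity 3.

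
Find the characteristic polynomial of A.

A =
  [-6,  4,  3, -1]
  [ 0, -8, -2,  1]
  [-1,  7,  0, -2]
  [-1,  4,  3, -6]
x^4 + 20*x^3 + 150*x^2 + 500*x + 625

Expanding det(x·I − A) (e.g. by cofactor expansion or by noting that A is similar to its Jordan form J, which has the same characteristic polynomial as A) gives
  χ_A(x) = x^4 + 20*x^3 + 150*x^2 + 500*x + 625
which factors as (x + 5)^4. The eigenvalues (with algebraic multiplicities) are λ = -5 with multiplicity 4.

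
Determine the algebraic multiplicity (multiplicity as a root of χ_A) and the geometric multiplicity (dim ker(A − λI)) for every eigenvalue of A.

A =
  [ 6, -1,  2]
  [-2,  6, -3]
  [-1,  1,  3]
λ = 5: alg = 3, geom = 1

Step 1 — factor the characteristic polynomial to read off the algebraic multiplicities:
  χ_A(x) = (x - 5)^3

Step 2 — compute geometric multiplicities via the rank-nullity identity g(λ) = n − rank(A − λI):
  rank(A − (5)·I) = 2, so dim ker(A − (5)·I) = n − 2 = 1

Summary:
  λ = 5: algebraic multiplicity = 3, geometric multiplicity = 1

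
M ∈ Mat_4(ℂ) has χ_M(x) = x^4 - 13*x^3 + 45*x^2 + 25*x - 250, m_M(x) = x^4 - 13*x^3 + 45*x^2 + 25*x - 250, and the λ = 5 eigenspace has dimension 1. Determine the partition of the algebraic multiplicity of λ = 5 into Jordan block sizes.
Block sizes for λ = 5: [3]

Step 1 — from the characteristic polynomial, algebraic multiplicity of λ = 5 is 3. From dim ker(M − (5)·I) = 1, there are exactly 1 Jordan blocks for λ = 5.
Step 2 — from the minimal polynomial, the factor (x − 5)^3 tells us the largest block for λ = 5 has size 3.
Step 3 — with total size 3, 1 blocks, and largest block 3, the block sizes (in nonincreasing order) are [3].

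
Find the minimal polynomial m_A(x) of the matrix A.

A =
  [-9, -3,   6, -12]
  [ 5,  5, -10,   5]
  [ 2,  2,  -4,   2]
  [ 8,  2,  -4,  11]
x^3 - 3*x^2

The characteristic polynomial is χ_A(x) = x^3*(x - 3), so the eigenvalues are known. The minimal polynomial is
  m_A(x) = Π_λ (x − λ)^{k_λ}
where k_λ is the size of the *largest* Jordan block for λ (equivalently, the smallest k with (A − λI)^k v = 0 for every generalised eigenvector v of λ).

  λ = 0: largest Jordan block has size 2, contributing (x − 0)^2
  λ = 3: largest Jordan block has size 1, contributing (x − 3)

So m_A(x) = x^2*(x - 3) = x^3 - 3*x^2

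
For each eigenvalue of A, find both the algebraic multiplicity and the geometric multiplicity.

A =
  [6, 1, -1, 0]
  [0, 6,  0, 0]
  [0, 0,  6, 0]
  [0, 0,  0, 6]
λ = 6: alg = 4, geom = 3

Step 1 — factor the characteristic polynomial to read off the algebraic multiplicities:
  χ_A(x) = (x - 6)^4

Step 2 — compute geometric multiplicities via the rank-nullity identity g(λ) = n − rank(A − λI):
  rank(A − (6)·I) = 1, so dim ker(A − (6)·I) = n − 1 = 3

Summary:
  λ = 6: algebraic multiplicity = 4, geometric multiplicity = 3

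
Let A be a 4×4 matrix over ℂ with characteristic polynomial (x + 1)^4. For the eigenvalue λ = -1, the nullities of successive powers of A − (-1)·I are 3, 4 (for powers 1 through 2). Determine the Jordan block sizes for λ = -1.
Block sizes for λ = -1: [2, 1, 1]

From the dimensions of kernels of powers, the number of Jordan blocks of size at least j is d_j − d_{j−1} where d_j = dim ker(N^j) (with d_0 = 0). Computing the differences gives [3, 1].
The number of blocks of size exactly k is (#blocks of size ≥ k) − (#blocks of size ≥ k + 1), so the partition is: 2 block(s) of size 1, 1 block(s) of size 2.
In nonincreasing order the block sizes are [2, 1, 1].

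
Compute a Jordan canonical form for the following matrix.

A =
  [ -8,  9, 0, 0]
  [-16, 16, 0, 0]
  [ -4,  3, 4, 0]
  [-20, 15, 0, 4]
J_2(4) ⊕ J_1(4) ⊕ J_1(4)

The characteristic polynomial is
  det(x·I − A) = x^4 - 16*x^3 + 96*x^2 - 256*x + 256 = (x - 4)^4

Eigenvalues and multiplicities (the geometric multiplicity of λ is n − rank(A − λI), which equals the number of Jordan blocks for λ):
  λ = 4: algebraic multiplicity = 4, geometric multiplicity = 3

Determining the block sizes for each eigenvalue:
  λ = 4: 3 blocks summing to 4 forces exactly one block of size 2 and the rest size 1 → block sizes [2, 1, 1]

Assembling the blocks gives a Jordan form
J =
  [4, 1, 0, 0]
  [0, 4, 0, 0]
  [0, 0, 4, 0]
  [0, 0, 0, 4]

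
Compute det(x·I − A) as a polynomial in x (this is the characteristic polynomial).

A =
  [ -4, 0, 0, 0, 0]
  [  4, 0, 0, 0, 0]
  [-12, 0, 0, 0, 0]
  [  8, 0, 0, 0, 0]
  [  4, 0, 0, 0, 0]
x^5 + 4*x^4

Expanding det(x·I − A) (e.g. by cofactor expansion or by noting that A is similar to its Jordan form J, which has the same characteristic polynomial as A) gives
  χ_A(x) = x^5 + 4*x^4
which factors as x^4*(x + 4). The eigenvalues (with algebraic multiplicities) are λ = -4 with multiplicity 1, λ = 0 with multiplicity 4.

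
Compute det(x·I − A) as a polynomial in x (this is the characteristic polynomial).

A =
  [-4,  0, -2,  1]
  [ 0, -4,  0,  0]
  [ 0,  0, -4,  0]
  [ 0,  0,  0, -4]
x^4 + 16*x^3 + 96*x^2 + 256*x + 256

Expanding det(x·I − A) (e.g. by cofactor expansion or by noting that A is similar to its Jordan form J, which has the same characteristic polynomial as A) gives
  χ_A(x) = x^4 + 16*x^3 + 96*x^2 + 256*x + 256
which factors as (x + 4)^4. The eigenvalues (with algebraic multiplicities) are λ = -4 with multiplicity 4.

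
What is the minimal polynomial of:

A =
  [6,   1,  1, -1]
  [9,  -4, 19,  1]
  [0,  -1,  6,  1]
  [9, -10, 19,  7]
x^4 - 15*x^3 + 54*x^2 + 108*x - 648

The characteristic polynomial is χ_A(x) = (x - 6)^3*(x + 3), so the eigenvalues are known. The minimal polynomial is
  m_A(x) = Π_λ (x − λ)^{k_λ}
where k_λ is the size of the *largest* Jordan block for λ (equivalently, the smallest k with (A − λI)^k v = 0 for every generalised eigenvector v of λ).

  λ = -3: largest Jordan block has size 1, contributing (x + 3)
  λ = 6: largest Jordan block has size 3, contributing (x − 6)^3

So m_A(x) = (x - 6)^3*(x + 3) = x^4 - 15*x^3 + 54*x^2 + 108*x - 648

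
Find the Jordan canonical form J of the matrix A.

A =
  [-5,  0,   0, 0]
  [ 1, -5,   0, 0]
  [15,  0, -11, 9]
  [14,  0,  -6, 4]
J_2(-5) ⊕ J_1(-5) ⊕ J_1(-2)

The characteristic polynomial is
  det(x·I − A) = x^4 + 17*x^3 + 105*x^2 + 275*x + 250 = (x + 2)*(x + 5)^3

Eigenvalues and multiplicities (the geometric multiplicity of λ is n − rank(A − λI), which equals the number of Jordan blocks for λ):
  λ = -5: algebraic multiplicity = 3, geometric multiplicity = 2
  λ = -2: algebraic multiplicity = 1, geometric multiplicity = 1

Determining the block sizes for each eigenvalue:
  λ = -5: 2 blocks summing to 3 forces exactly one block of size 2 and the rest size 1 → block sizes [2, 1]
  λ = -2: one block (gm = 1), so the single block has size am = 1 → block sizes [1]

Assembling the blocks gives a Jordan form
J =
  [-5,  1,  0,  0]
  [ 0, -5,  0,  0]
  [ 0,  0, -5,  0]
  [ 0,  0,  0, -2]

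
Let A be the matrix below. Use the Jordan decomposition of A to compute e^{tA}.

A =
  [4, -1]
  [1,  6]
e^{tA} =
  [-t*exp(5*t) + exp(5*t), -t*exp(5*t)]
  [t*exp(5*t), t*exp(5*t) + exp(5*t)]

Strategy: write A = P · J · P⁻¹ where J is a Jordan canonical form, so e^{tA} = P · e^{tJ} · P⁻¹, and e^{tJ} can be computed block-by-block.

A has Jordan form
J =
  [5, 1]
  [0, 5]
(up to reordering of blocks).

Per-block formulas:
  For a 2×2 Jordan block J_2(5): exp(t · J_2(5)) = e^(5t)·(I + t·N), where N is the 2×2 nilpotent shift.

After assembling e^{tJ} and conjugating by P, we get:

e^{tA} =
  [-t*exp(5*t) + exp(5*t), -t*exp(5*t)]
  [t*exp(5*t), t*exp(5*t) + exp(5*t)]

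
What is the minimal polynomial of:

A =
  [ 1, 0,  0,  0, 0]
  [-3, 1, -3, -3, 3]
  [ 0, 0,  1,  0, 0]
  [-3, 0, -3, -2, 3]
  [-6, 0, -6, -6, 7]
x^2 - 5*x + 4

The characteristic polynomial is χ_A(x) = (x - 4)*(x - 1)^4, so the eigenvalues are known. The minimal polynomial is
  m_A(x) = Π_λ (x − λ)^{k_λ}
where k_λ is the size of the *largest* Jordan block for λ (equivalently, the smallest k with (A − λI)^k v = 0 for every generalised eigenvector v of λ).

  λ = 1: largest Jordan block has size 1, contributing (x − 1)
  λ = 4: largest Jordan block has size 1, contributing (x − 4)

So m_A(x) = (x - 4)*(x - 1) = x^2 - 5*x + 4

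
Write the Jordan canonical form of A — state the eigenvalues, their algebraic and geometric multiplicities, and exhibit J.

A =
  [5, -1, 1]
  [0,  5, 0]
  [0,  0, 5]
J_2(5) ⊕ J_1(5)

The characteristic polynomial is
  det(x·I − A) = x^3 - 15*x^2 + 75*x - 125 = (x - 5)^3

Eigenvalues and multiplicities (the geometric multiplicity of λ is n − rank(A − λI), which equals the number of Jordan blocks for λ):
  λ = 5: algebraic multiplicity = 3, geometric multiplicity = 2

Determining the block sizes for each eigenvalue:
  λ = 5: 2 blocks summing to 3 forces exactly one block of size 2 and the rest size 1 → block sizes [2, 1]

Assembling the blocks gives a Jordan form
J =
  [5, 1, 0]
  [0, 5, 0]
  [0, 0, 5]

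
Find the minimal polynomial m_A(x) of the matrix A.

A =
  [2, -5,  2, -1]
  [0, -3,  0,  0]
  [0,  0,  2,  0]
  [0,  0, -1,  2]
x^4 - 3*x^3 - 6*x^2 + 28*x - 24

The characteristic polynomial is χ_A(x) = (x - 2)^3*(x + 3), so the eigenvalues are known. The minimal polynomial is
  m_A(x) = Π_λ (x − λ)^{k_λ}
where k_λ is the size of the *largest* Jordan block for λ (equivalently, the smallest k with (A − λI)^k v = 0 for every generalised eigenvector v of λ).

  λ = -3: largest Jordan block has size 1, contributing (x + 3)
  λ = 2: largest Jordan block has size 3, contributing (x − 2)^3

So m_A(x) = (x - 2)^3*(x + 3) = x^4 - 3*x^3 - 6*x^2 + 28*x - 24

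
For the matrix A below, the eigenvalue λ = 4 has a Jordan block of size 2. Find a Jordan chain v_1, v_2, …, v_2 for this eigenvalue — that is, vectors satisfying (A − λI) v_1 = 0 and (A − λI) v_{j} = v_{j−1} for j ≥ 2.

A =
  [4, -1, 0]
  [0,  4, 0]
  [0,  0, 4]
A Jordan chain for λ = 4 of length 2:
v_1 = (-1, 0, 0)ᵀ
v_2 = (0, 1, 0)ᵀ

Let N = A − (4)·I. We want v_2 with N^2 v_2 = 0 but N^1 v_2 ≠ 0; then v_{j-1} := N · v_j for j = 2, …, 2.

Pick v_2 = (0, 1, 0)ᵀ.
Then v_1 = N · v_2 = (-1, 0, 0)ᵀ.

Sanity check: (A − (4)·I) v_1 = (0, 0, 0)ᵀ = 0. ✓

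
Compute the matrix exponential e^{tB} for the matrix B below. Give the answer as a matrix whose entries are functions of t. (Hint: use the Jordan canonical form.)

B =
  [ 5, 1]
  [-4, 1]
e^{tB} =
  [2*t*exp(3*t) + exp(3*t), t*exp(3*t)]
  [-4*t*exp(3*t), -2*t*exp(3*t) + exp(3*t)]

Strategy: write B = P · J · P⁻¹ where J is a Jordan canonical form, so e^{tB} = P · e^{tJ} · P⁻¹, and e^{tJ} can be computed block-by-block.

B has Jordan form
J =
  [3, 1]
  [0, 3]
(up to reordering of blocks).

Per-block formulas:
  For a 2×2 Jordan block J_2(3): exp(t · J_2(3)) = e^(3t)·(I + t·N), where N is the 2×2 nilpotent shift.

After assembling e^{tJ} and conjugating by P, we get:

e^{tB} =
  [2*t*exp(3*t) + exp(3*t), t*exp(3*t)]
  [-4*t*exp(3*t), -2*t*exp(3*t) + exp(3*t)]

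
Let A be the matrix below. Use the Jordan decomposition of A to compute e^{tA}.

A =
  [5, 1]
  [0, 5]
e^{tA} =
  [exp(5*t), t*exp(5*t)]
  [0, exp(5*t)]

Strategy: write A = P · J · P⁻¹ where J is a Jordan canonical form, so e^{tA} = P · e^{tJ} · P⁻¹, and e^{tJ} can be computed block-by-block.

A has Jordan form
J =
  [5, 1]
  [0, 5]
(up to reordering of blocks).

Per-block formulas:
  For a 2×2 Jordan block J_2(5): exp(t · J_2(5)) = e^(5t)·(I + t·N), where N is the 2×2 nilpotent shift.

After assembling e^{tJ} and conjugating by P, we get:

e^{tA} =
  [exp(5*t), t*exp(5*t)]
  [0, exp(5*t)]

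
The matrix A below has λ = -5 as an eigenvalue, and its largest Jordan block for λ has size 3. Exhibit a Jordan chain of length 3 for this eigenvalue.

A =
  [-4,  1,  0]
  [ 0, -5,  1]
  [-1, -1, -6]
A Jordan chain for λ = -5 of length 3:
v_1 = (1, -1, 0)ᵀ
v_2 = (1, 0, -1)ᵀ
v_3 = (1, 0, 0)ᵀ

Let N = A − (-5)·I. We want v_3 with N^3 v_3 = 0 but N^2 v_3 ≠ 0; then v_{j-1} := N · v_j for j = 3, …, 2.

Pick v_3 = (1, 0, 0)ᵀ.
Then v_2 = N · v_3 = (1, 0, -1)ᵀ.
Then v_1 = N · v_2 = (1, -1, 0)ᵀ.

Sanity check: (A − (-5)·I) v_1 = (0, 0, 0)ᵀ = 0. ✓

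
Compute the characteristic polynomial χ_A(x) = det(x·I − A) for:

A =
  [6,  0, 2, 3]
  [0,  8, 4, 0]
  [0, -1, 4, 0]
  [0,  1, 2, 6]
x^4 - 24*x^3 + 216*x^2 - 864*x + 1296

Expanding det(x·I − A) (e.g. by cofactor expansion or by noting that A is similar to its Jordan form J, which has the same characteristic polynomial as A) gives
  χ_A(x) = x^4 - 24*x^3 + 216*x^2 - 864*x + 1296
which factors as (x - 6)^4. The eigenvalues (with algebraic multiplicities) are λ = 6 with multiplicity 4.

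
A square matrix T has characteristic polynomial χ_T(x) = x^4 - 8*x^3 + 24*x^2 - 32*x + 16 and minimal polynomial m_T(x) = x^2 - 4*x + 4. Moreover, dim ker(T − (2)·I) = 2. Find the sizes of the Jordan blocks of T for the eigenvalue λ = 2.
Block sizes for λ = 2: [2, 2]

Step 1 — from the characteristic polynomial, algebraic multiplicity of λ = 2 is 4. From dim ker(T − (2)·I) = 2, there are exactly 2 Jordan blocks for λ = 2.
Step 2 — from the minimal polynomial, the factor (x − 2)^2 tells us the largest block for λ = 2 has size 2.
Step 3 — with total size 4, 2 blocks, and largest block 2, the block sizes (in nonincreasing order) are [2, 2].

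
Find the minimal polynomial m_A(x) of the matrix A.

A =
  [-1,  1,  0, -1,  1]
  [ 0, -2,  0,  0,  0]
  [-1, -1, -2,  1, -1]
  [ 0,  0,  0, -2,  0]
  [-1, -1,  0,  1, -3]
x^2 + 4*x + 4

The characteristic polynomial is χ_A(x) = (x + 2)^5, so the eigenvalues are known. The minimal polynomial is
  m_A(x) = Π_λ (x − λ)^{k_λ}
where k_λ is the size of the *largest* Jordan block for λ (equivalently, the smallest k with (A − λI)^k v = 0 for every generalised eigenvector v of λ).

  λ = -2: largest Jordan block has size 2, contributing (x + 2)^2

So m_A(x) = (x + 2)^2 = x^2 + 4*x + 4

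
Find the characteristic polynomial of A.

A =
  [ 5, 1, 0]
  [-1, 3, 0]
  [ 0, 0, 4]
x^3 - 12*x^2 + 48*x - 64

Expanding det(x·I − A) (e.g. by cofactor expansion or by noting that A is similar to its Jordan form J, which has the same characteristic polynomial as A) gives
  χ_A(x) = x^3 - 12*x^2 + 48*x - 64
which factors as (x - 4)^3. The eigenvalues (with algebraic multiplicities) are λ = 4 with multiplicity 3.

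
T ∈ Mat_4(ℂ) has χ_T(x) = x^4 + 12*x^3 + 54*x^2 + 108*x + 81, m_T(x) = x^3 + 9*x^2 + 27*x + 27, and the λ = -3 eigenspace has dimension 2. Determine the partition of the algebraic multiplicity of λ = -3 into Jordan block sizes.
Block sizes for λ = -3: [3, 1]

Step 1 — from the characteristic polynomial, algebraic multiplicity of λ = -3 is 4. From dim ker(T − (-3)·I) = 2, there are exactly 2 Jordan blocks for λ = -3.
Step 2 — from the minimal polynomial, the factor (x + 3)^3 tells us the largest block for λ = -3 has size 3.
Step 3 — with total size 4, 2 blocks, and largest block 3, the block sizes (in nonincreasing order) are [3, 1].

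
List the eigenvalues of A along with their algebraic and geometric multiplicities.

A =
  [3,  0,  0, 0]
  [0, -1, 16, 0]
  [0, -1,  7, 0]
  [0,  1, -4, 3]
λ = 3: alg = 4, geom = 3

Step 1 — factor the characteristic polynomial to read off the algebraic multiplicities:
  χ_A(x) = (x - 3)^4

Step 2 — compute geometric multiplicities via the rank-nullity identity g(λ) = n − rank(A − λI):
  rank(A − (3)·I) = 1, so dim ker(A − (3)·I) = n − 1 = 3

Summary:
  λ = 3: algebraic multiplicity = 4, geometric multiplicity = 3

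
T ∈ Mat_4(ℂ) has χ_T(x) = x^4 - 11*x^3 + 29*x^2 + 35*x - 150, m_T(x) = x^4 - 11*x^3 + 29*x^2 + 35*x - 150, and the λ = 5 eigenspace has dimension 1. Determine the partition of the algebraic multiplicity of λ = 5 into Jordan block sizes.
Block sizes for λ = 5: [2]

Step 1 — from the characteristic polynomial, algebraic multiplicity of λ = 5 is 2. From dim ker(T − (5)·I) = 1, there are exactly 1 Jordan blocks for λ = 5.
Step 2 — from the minimal polynomial, the factor (x − 5)^2 tells us the largest block for λ = 5 has size 2.
Step 3 — with total size 2, 1 blocks, and largest block 2, the block sizes (in nonincreasing order) are [2].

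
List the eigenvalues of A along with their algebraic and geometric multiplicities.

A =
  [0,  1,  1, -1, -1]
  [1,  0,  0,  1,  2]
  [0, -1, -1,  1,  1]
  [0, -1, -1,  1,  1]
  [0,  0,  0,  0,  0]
λ = 0: alg = 5, geom = 3

Step 1 — factor the characteristic polynomial to read off the algebraic multiplicities:
  χ_A(x) = x^5

Step 2 — compute geometric multiplicities via the rank-nullity identity g(λ) = n − rank(A − λI):
  rank(A − (0)·I) = 2, so dim ker(A − (0)·I) = n − 2 = 3

Summary:
  λ = 0: algebraic multiplicity = 5, geometric multiplicity = 3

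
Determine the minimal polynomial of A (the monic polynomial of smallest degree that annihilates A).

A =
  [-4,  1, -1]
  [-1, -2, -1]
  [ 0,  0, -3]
x^2 + 6*x + 9

The characteristic polynomial is χ_A(x) = (x + 3)^3, so the eigenvalues are known. The minimal polynomial is
  m_A(x) = Π_λ (x − λ)^{k_λ}
where k_λ is the size of the *largest* Jordan block for λ (equivalently, the smallest k with (A − λI)^k v = 0 for every generalised eigenvector v of λ).

  λ = -3: largest Jordan block has size 2, contributing (x + 3)^2

So m_A(x) = (x + 3)^2 = x^2 + 6*x + 9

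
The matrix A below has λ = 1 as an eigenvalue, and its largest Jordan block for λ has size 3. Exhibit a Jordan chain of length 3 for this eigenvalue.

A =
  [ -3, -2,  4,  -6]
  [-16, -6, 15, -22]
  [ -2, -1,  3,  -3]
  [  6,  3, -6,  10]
A Jordan chain for λ = 1 of length 3:
v_1 = (4, 14, 2, -6)ᵀ
v_2 = (-4, -16, -2, 6)ᵀ
v_3 = (1, 0, 0, 0)ᵀ

Let N = A − (1)·I. We want v_3 with N^3 v_3 = 0 but N^2 v_3 ≠ 0; then v_{j-1} := N · v_j for j = 3, …, 2.

Pick v_3 = (1, 0, 0, 0)ᵀ.
Then v_2 = N · v_3 = (-4, -16, -2, 6)ᵀ.
Then v_1 = N · v_2 = (4, 14, 2, -6)ᵀ.

Sanity check: (A − (1)·I) v_1 = (0, 0, 0, 0)ᵀ = 0. ✓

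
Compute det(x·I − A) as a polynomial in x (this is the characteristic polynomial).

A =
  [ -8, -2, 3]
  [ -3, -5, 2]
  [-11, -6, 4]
x^3 + 9*x^2 + 27*x + 27

Expanding det(x·I − A) (e.g. by cofactor expansion or by noting that A is similar to its Jordan form J, which has the same characteristic polynomial as A) gives
  χ_A(x) = x^3 + 9*x^2 + 27*x + 27
which factors as (x + 3)^3. The eigenvalues (with algebraic multiplicities) are λ = -3 with multiplicity 3.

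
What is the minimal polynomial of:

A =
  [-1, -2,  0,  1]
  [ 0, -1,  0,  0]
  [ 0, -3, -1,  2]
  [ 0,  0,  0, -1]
x^2 + 2*x + 1

The characteristic polynomial is χ_A(x) = (x + 1)^4, so the eigenvalues are known. The minimal polynomial is
  m_A(x) = Π_λ (x − λ)^{k_λ}
where k_λ is the size of the *largest* Jordan block for λ (equivalently, the smallest k with (A − λI)^k v = 0 for every generalised eigenvector v of λ).

  λ = -1: largest Jordan block has size 2, contributing (x + 1)^2

So m_A(x) = (x + 1)^2 = x^2 + 2*x + 1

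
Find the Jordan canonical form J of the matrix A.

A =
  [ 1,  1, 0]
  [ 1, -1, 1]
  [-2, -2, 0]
J_3(0)

The characteristic polynomial is
  det(x·I − A) = x^3

Eigenvalues and multiplicities (the geometric multiplicity of λ is n − rank(A − λI), which equals the number of Jordan blocks for λ):
  λ = 0: algebraic multiplicity = 3, geometric multiplicity = 1

Determining the block sizes for each eigenvalue:
  λ = 0: one block (gm = 1), so the single block has size am = 3 → block sizes [3]

Assembling the blocks gives a Jordan form
J =
  [0, 1, 0]
  [0, 0, 1]
  [0, 0, 0]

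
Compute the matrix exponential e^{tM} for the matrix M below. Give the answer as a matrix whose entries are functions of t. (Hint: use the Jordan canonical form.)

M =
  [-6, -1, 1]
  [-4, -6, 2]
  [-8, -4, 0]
e^{tM} =
  [-2*t*exp(-4*t) + exp(-4*t), -t*exp(-4*t), t*exp(-4*t)]
  [-4*t*exp(-4*t), -2*t*exp(-4*t) + exp(-4*t), 2*t*exp(-4*t)]
  [-8*t*exp(-4*t), -4*t*exp(-4*t), 4*t*exp(-4*t) + exp(-4*t)]

Strategy: write M = P · J · P⁻¹ where J is a Jordan canonical form, so e^{tM} = P · e^{tJ} · P⁻¹, and e^{tJ} can be computed block-by-block.

M has Jordan form
J =
  [-4,  1,  0]
  [ 0, -4,  0]
  [ 0,  0, -4]
(up to reordering of blocks).

Per-block formulas:
  For a 1×1 block at λ = -4: exp(t · [-4]) = [e^(-4t)].
  For a 2×2 Jordan block J_2(-4): exp(t · J_2(-4)) = e^(-4t)·(I + t·N), where N is the 2×2 nilpotent shift.

After assembling e^{tJ} and conjugating by P, we get:

e^{tM} =
  [-2*t*exp(-4*t) + exp(-4*t), -t*exp(-4*t), t*exp(-4*t)]
  [-4*t*exp(-4*t), -2*t*exp(-4*t) + exp(-4*t), 2*t*exp(-4*t)]
  [-8*t*exp(-4*t), -4*t*exp(-4*t), 4*t*exp(-4*t) + exp(-4*t)]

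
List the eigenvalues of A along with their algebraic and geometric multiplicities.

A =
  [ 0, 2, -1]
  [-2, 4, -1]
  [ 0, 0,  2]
λ = 2: alg = 3, geom = 2

Step 1 — factor the characteristic polynomial to read off the algebraic multiplicities:
  χ_A(x) = (x - 2)^3

Step 2 — compute geometric multiplicities via the rank-nullity identity g(λ) = n − rank(A − λI):
  rank(A − (2)·I) = 1, so dim ker(A − (2)·I) = n − 1 = 2

Summary:
  λ = 2: algebraic multiplicity = 3, geometric multiplicity = 2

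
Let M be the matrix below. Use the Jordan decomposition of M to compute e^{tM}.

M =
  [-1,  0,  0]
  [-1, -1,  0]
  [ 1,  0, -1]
e^{tM} =
  [exp(-t), 0, 0]
  [-t*exp(-t), exp(-t), 0]
  [t*exp(-t), 0, exp(-t)]

Strategy: write M = P · J · P⁻¹ where J is a Jordan canonical form, so e^{tM} = P · e^{tJ} · P⁻¹, and e^{tJ} can be computed block-by-block.

M has Jordan form
J =
  [-1,  1,  0]
  [ 0, -1,  0]
  [ 0,  0, -1]
(up to reordering of blocks).

Per-block formulas:
  For a 2×2 Jordan block J_2(-1): exp(t · J_2(-1)) = e^(-1t)·(I + t·N), where N is the 2×2 nilpotent shift.
  For a 1×1 block at λ = -1: exp(t · [-1]) = [e^(-1t)].

After assembling e^{tJ} and conjugating by P, we get:

e^{tM} =
  [exp(-t), 0, 0]
  [-t*exp(-t), exp(-t), 0]
  [t*exp(-t), 0, exp(-t)]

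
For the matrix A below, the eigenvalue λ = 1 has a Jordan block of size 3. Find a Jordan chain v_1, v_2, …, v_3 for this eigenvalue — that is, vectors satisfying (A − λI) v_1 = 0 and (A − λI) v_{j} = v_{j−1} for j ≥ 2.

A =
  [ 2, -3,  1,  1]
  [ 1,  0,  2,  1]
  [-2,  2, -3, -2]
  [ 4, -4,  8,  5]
A Jordan chain for λ = 1 of length 3:
v_1 = (-2, -2, 4, -8)ᵀ
v_2 = (-3, -1, 2, -4)ᵀ
v_3 = (0, 1, 0, 0)ᵀ

Let N = A − (1)·I. We want v_3 with N^3 v_3 = 0 but N^2 v_3 ≠ 0; then v_{j-1} := N · v_j for j = 3, …, 2.

Pick v_3 = (0, 1, 0, 0)ᵀ.
Then v_2 = N · v_3 = (-3, -1, 2, -4)ᵀ.
Then v_1 = N · v_2 = (-2, -2, 4, -8)ᵀ.

Sanity check: (A − (1)·I) v_1 = (0, 0, 0, 0)ᵀ = 0. ✓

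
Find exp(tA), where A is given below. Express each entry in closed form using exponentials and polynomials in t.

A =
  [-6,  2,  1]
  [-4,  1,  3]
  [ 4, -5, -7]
e^{tA} =
  [-2*t*exp(-4*t) + exp(-4*t), t^2*exp(-4*t)/2 + 2*t*exp(-4*t), t^2*exp(-4*t)/2 + t*exp(-4*t)]
  [-4*t*exp(-4*t), t^2*exp(-4*t) + 5*t*exp(-4*t) + exp(-4*t), t^2*exp(-4*t) + 3*t*exp(-4*t)]
  [4*t*exp(-4*t), -t^2*exp(-4*t) - 5*t*exp(-4*t), -t^2*exp(-4*t) - 3*t*exp(-4*t) + exp(-4*t)]

Strategy: write A = P · J · P⁻¹ where J is a Jordan canonical form, so e^{tA} = P · e^{tJ} · P⁻¹, and e^{tJ} can be computed block-by-block.

A has Jordan form
J =
  [-4,  1,  0]
  [ 0, -4,  1]
  [ 0,  0, -4]
(up to reordering of blocks).

Per-block formulas:
  For a 3×3 Jordan block J_3(-4): exp(t · J_3(-4)) = e^(-4t)·(I + t·N + (t^2/2)·N^2), where N is the 3×3 nilpotent shift.

After assembling e^{tJ} and conjugating by P, we get:

e^{tA} =
  [-2*t*exp(-4*t) + exp(-4*t), t^2*exp(-4*t)/2 + 2*t*exp(-4*t), t^2*exp(-4*t)/2 + t*exp(-4*t)]
  [-4*t*exp(-4*t), t^2*exp(-4*t) + 5*t*exp(-4*t) + exp(-4*t), t^2*exp(-4*t) + 3*t*exp(-4*t)]
  [4*t*exp(-4*t), -t^2*exp(-4*t) - 5*t*exp(-4*t), -t^2*exp(-4*t) - 3*t*exp(-4*t) + exp(-4*t)]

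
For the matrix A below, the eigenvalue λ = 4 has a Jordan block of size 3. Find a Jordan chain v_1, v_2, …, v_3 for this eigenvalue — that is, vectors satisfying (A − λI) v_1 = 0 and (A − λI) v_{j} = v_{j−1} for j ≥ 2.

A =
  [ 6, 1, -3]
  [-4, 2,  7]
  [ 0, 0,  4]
A Jordan chain for λ = 4 of length 3:
v_1 = (1, -2, 0)ᵀ
v_2 = (-3, 7, 0)ᵀ
v_3 = (0, 0, 1)ᵀ

Let N = A − (4)·I. We want v_3 with N^3 v_3 = 0 but N^2 v_3 ≠ 0; then v_{j-1} := N · v_j for j = 3, …, 2.

Pick v_3 = (0, 0, 1)ᵀ.
Then v_2 = N · v_3 = (-3, 7, 0)ᵀ.
Then v_1 = N · v_2 = (1, -2, 0)ᵀ.

Sanity check: (A − (4)·I) v_1 = (0, 0, 0)ᵀ = 0. ✓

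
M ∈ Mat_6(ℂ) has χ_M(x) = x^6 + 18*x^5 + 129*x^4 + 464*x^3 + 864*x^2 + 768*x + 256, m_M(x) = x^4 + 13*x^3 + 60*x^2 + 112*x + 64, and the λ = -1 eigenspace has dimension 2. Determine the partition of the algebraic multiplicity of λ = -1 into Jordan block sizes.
Block sizes for λ = -1: [1, 1]

Step 1 — from the characteristic polynomial, algebraic multiplicity of λ = -1 is 2. From dim ker(M − (-1)·I) = 2, there are exactly 2 Jordan blocks for λ = -1.
Step 2 — from the minimal polynomial, the factor (x + 1) tells us the largest block for λ = -1 has size 1.
Step 3 — with total size 2, 2 blocks, and largest block 1, the block sizes (in nonincreasing order) are [1, 1].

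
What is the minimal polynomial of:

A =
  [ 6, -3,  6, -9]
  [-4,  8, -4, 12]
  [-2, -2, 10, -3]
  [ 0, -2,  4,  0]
x^2 - 12*x + 36

The characteristic polynomial is χ_A(x) = (x - 6)^4, so the eigenvalues are known. The minimal polynomial is
  m_A(x) = Π_λ (x − λ)^{k_λ}
where k_λ is the size of the *largest* Jordan block for λ (equivalently, the smallest k with (A − λI)^k v = 0 for every generalised eigenvector v of λ).

  λ = 6: largest Jordan block has size 2, contributing (x − 6)^2

So m_A(x) = (x - 6)^2 = x^2 - 12*x + 36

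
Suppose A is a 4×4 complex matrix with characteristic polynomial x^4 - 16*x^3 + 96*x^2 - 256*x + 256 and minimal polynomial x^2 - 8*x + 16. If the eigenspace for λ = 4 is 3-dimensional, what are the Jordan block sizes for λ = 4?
Block sizes for λ = 4: [2, 1, 1]

Step 1 — from the characteristic polynomial, algebraic multiplicity of λ = 4 is 4. From dim ker(A − (4)·I) = 3, there are exactly 3 Jordan blocks for λ = 4.
Step 2 — from the minimal polynomial, the factor (x − 4)^2 tells us the largest block for λ = 4 has size 2.
Step 3 — with total size 4, 3 blocks, and largest block 2, the block sizes (in nonincreasing order) are [2, 1, 1].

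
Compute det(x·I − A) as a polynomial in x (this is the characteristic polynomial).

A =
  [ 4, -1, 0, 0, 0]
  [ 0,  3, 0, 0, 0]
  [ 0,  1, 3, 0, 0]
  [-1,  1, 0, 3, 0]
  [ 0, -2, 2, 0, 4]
x^5 - 17*x^4 + 115*x^3 - 387*x^2 + 648*x - 432

Expanding det(x·I − A) (e.g. by cofactor expansion or by noting that A is similar to its Jordan form J, which has the same characteristic polynomial as A) gives
  χ_A(x) = x^5 - 17*x^4 + 115*x^3 - 387*x^2 + 648*x - 432
which factors as (x - 4)^2*(x - 3)^3. The eigenvalues (with algebraic multiplicities) are λ = 3 with multiplicity 3, λ = 4 with multiplicity 2.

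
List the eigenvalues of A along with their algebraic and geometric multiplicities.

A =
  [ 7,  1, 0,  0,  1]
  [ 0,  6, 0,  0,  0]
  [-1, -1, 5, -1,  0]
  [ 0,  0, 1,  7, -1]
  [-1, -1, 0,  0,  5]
λ = 6: alg = 5, geom = 3

Step 1 — factor the characteristic polynomial to read off the algebraic multiplicities:
  χ_A(x) = (x - 6)^5

Step 2 — compute geometric multiplicities via the rank-nullity identity g(λ) = n − rank(A − λI):
  rank(A − (6)·I) = 2, so dim ker(A − (6)·I) = n − 2 = 3

Summary:
  λ = 6: algebraic multiplicity = 5, geometric multiplicity = 3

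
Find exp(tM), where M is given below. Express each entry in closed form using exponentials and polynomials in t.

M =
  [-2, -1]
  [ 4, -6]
e^{tM} =
  [2*t*exp(-4*t) + exp(-4*t), -t*exp(-4*t)]
  [4*t*exp(-4*t), -2*t*exp(-4*t) + exp(-4*t)]

Strategy: write M = P · J · P⁻¹ where J is a Jordan canonical form, so e^{tM} = P · e^{tJ} · P⁻¹, and e^{tJ} can be computed block-by-block.

M has Jordan form
J =
  [-4,  1]
  [ 0, -4]
(up to reordering of blocks).

Per-block formulas:
  For a 2×2 Jordan block J_2(-4): exp(t · J_2(-4)) = e^(-4t)·(I + t·N), where N is the 2×2 nilpotent shift.

After assembling e^{tJ} and conjugating by P, we get:

e^{tM} =
  [2*t*exp(-4*t) + exp(-4*t), -t*exp(-4*t)]
  [4*t*exp(-4*t), -2*t*exp(-4*t) + exp(-4*t)]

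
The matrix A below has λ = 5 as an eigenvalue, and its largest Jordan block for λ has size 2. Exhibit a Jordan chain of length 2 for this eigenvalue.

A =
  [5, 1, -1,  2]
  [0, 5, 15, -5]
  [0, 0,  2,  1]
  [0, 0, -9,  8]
A Jordan chain for λ = 5 of length 2:
v_1 = (1, 0, 0, 0)ᵀ
v_2 = (0, 1, 0, 0)ᵀ

Let N = A − (5)·I. We want v_2 with N^2 v_2 = 0 but N^1 v_2 ≠ 0; then v_{j-1} := N · v_j for j = 2, …, 2.

Pick v_2 = (0, 1, 0, 0)ᵀ.
Then v_1 = N · v_2 = (1, 0, 0, 0)ᵀ.

Sanity check: (A − (5)·I) v_1 = (0, 0, 0, 0)ᵀ = 0. ✓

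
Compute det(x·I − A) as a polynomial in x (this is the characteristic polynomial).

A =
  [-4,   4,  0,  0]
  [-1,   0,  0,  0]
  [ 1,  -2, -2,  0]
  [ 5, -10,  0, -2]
x^4 + 8*x^3 + 24*x^2 + 32*x + 16

Expanding det(x·I − A) (e.g. by cofactor expansion or by noting that A is similar to its Jordan form J, which has the same characteristic polynomial as A) gives
  χ_A(x) = x^4 + 8*x^3 + 24*x^2 + 32*x + 16
which factors as (x + 2)^4. The eigenvalues (with algebraic multiplicities) are λ = -2 with multiplicity 4.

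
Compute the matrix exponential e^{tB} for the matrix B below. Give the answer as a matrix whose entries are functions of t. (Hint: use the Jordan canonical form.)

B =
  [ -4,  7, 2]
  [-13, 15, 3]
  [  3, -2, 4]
e^{tB} =
  [-2*t^2*exp(5*t) - 9*t*exp(5*t) + exp(5*t), 3*t^2*exp(5*t)/2 + 7*t*exp(5*t), t^2*exp(5*t)/2 + 2*t*exp(5*t)]
  [-2*t^2*exp(5*t) - 13*t*exp(5*t), 3*t^2*exp(5*t)/2 + 10*t*exp(5*t) + exp(5*t), t^2*exp(5*t)/2 + 3*t*exp(5*t)]
  [-2*t^2*exp(5*t) + 3*t*exp(5*t), 3*t^2*exp(5*t)/2 - 2*t*exp(5*t), t^2*exp(5*t)/2 - t*exp(5*t) + exp(5*t)]

Strategy: write B = P · J · P⁻¹ where J is a Jordan canonical form, so e^{tB} = P · e^{tJ} · P⁻¹, and e^{tJ} can be computed block-by-block.

B has Jordan form
J =
  [5, 1, 0]
  [0, 5, 1]
  [0, 0, 5]
(up to reordering of blocks).

Per-block formulas:
  For a 3×3 Jordan block J_3(5): exp(t · J_3(5)) = e^(5t)·(I + t·N + (t^2/2)·N^2), where N is the 3×3 nilpotent shift.

After assembling e^{tJ} and conjugating by P, we get:

e^{tB} =
  [-2*t^2*exp(5*t) - 9*t*exp(5*t) + exp(5*t), 3*t^2*exp(5*t)/2 + 7*t*exp(5*t), t^2*exp(5*t)/2 + 2*t*exp(5*t)]
  [-2*t^2*exp(5*t) - 13*t*exp(5*t), 3*t^2*exp(5*t)/2 + 10*t*exp(5*t) + exp(5*t), t^2*exp(5*t)/2 + 3*t*exp(5*t)]
  [-2*t^2*exp(5*t) + 3*t*exp(5*t), 3*t^2*exp(5*t)/2 - 2*t*exp(5*t), t^2*exp(5*t)/2 - t*exp(5*t) + exp(5*t)]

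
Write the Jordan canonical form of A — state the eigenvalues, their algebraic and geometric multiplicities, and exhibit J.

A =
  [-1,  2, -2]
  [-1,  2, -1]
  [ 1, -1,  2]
J_2(1) ⊕ J_1(1)

The characteristic polynomial is
  det(x·I − A) = x^3 - 3*x^2 + 3*x - 1 = (x - 1)^3

Eigenvalues and multiplicities (the geometric multiplicity of λ is n − rank(A − λI), which equals the number of Jordan blocks for λ):
  λ = 1: algebraic multiplicity = 3, geometric multiplicity = 2

Determining the block sizes for each eigenvalue:
  λ = 1: 2 blocks summing to 3 forces exactly one block of size 2 and the rest size 1 → block sizes [2, 1]

Assembling the blocks gives a Jordan form
J =
  [1, 1, 0]
  [0, 1, 0]
  [0, 0, 1]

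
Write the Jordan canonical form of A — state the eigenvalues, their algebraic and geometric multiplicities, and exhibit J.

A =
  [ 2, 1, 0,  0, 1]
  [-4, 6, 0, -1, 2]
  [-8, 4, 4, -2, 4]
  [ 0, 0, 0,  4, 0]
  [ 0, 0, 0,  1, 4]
J_2(4) ⊕ J_2(4) ⊕ J_1(4)

The characteristic polynomial is
  det(x·I − A) = x^5 - 20*x^4 + 160*x^3 - 640*x^2 + 1280*x - 1024 = (x - 4)^5

Eigenvalues and multiplicities (the geometric multiplicity of λ is n − rank(A − λI), which equals the number of Jordan blocks for λ):
  λ = 4: algebraic multiplicity = 5, geometric multiplicity = 3

Determining the block sizes for each eigenvalue:
  λ = 4: with am = 5 and gm = 3, the partition is not yet determined (e.g. several partitions of 5 into 3 parts exist). Let N = A − (4)·I. Computing rank(N^1) = 2, rank(N^2) = 0; the number of blocks of size ≥ j is rank(N^{j−1}) − rank(N^j), giving [3, 2]. So we have 2 block(s) of size 2, 1 block(s) of size 1 → block sizes [2, 2, 1]

Assembling the blocks gives a Jordan form
J =
  [4, 1, 0, 0, 0]
  [0, 4, 0, 0, 0]
  [0, 0, 4, 1, 0]
  [0, 0, 0, 4, 0]
  [0, 0, 0, 0, 4]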